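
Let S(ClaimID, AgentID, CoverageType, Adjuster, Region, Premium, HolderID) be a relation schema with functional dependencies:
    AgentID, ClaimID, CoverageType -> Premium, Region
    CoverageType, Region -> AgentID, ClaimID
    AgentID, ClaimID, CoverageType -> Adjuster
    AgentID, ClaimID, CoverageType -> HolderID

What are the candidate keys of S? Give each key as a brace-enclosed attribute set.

{AgentID, ClaimID, CoverageType}, {CoverageType, Region}

{CoverageType} never appears on the right of any FD, so every key must include it.
{CoverageType, Region}⁺ = {Adjuster, AgentID, ClaimID, CoverageType, HolderID, Premium, Region} — all of the relation — so {CoverageType, Region} is a candidate key.
{AgentID, ClaimID, CoverageType}⁺ = {Adjuster, AgentID, ClaimID, CoverageType, HolderID, Premium, Region} — all of the relation — so {AgentID, ClaimID, CoverageType} is a candidate key.
No proper subset of any of these is a key, and no other minimal superkey exists.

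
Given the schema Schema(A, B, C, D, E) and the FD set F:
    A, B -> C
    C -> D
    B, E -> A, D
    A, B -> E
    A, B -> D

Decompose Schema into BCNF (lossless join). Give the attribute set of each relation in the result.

Candidate keys of the original relation: {A, B}, {B, E}.
In {A, B, C, D, E}, {C} is not a superkey ({C}⁺ restricted to this set is {C, D}), so split on C -> D into {C, D} and {A, B, C, E}.
{C, D} has no BCNF violation.
{A, B, C, E} has no BCNF violation.

{A, B, C, E}; {C, D}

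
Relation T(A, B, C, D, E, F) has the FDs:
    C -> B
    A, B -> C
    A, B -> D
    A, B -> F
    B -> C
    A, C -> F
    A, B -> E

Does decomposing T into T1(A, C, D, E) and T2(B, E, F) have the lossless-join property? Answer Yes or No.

No

T1 ∩ T2 = {E}; its closure under F is {E}.
Neither T1 nor T2 is contained in that closure, so the decomposition is lossy.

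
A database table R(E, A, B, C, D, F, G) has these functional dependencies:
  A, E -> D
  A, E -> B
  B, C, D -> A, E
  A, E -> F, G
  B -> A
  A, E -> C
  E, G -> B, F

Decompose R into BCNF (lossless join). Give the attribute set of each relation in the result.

{A, B}; {B, C, D, E, F, G}

Candidate keys of the original relation: {A, E}, {B, C, D}, {B, E}, {E, G}.
In {A, B, C, D, E, F, G}, {B} is not a superkey ({B}⁺ restricted to this set is {A, B}), so split on B -> A into {A, B} and {B, C, D, E, F, G}.
{A, B}: every determinant is a superkey — BCNF.
{B, C, D, E, F, G}: every determinant is a superkey — BCNF.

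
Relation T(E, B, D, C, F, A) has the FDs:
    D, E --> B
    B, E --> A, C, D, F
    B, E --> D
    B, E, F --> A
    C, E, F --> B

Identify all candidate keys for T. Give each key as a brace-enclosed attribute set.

{E} never appears on the right of any FD, so every key must include it.
{B, E}⁺ = {A, B, C, D, E, F} — all of the relation — so {B, E} is a candidate key.
{D, E}⁺ = {A, B, C, D, E, F} — all of the relation — so {D, E} is a candidate key.
{C, E, F}⁺ = {A, B, C, D, E, F} — all of the relation — so {C, E, F} is a candidate key.
Any other superkey properly contains one of these, so there are no further candidate keys.

{B, E}, {C, E, F}, {D, E}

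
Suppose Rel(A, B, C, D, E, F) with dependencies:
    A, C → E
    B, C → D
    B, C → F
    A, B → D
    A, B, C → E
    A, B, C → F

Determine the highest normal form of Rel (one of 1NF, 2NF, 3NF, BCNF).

1NF

Candidate key: {A, B, C}. Prime attributes: {A, B, C}.
A, C → E: {A, C}⁺ = {A, C, E}, which is not all of the attributes, so the left side is not a superkey — BCNF is violated.
A, C → E determines the non-prime attribute {E} from a non-superkey — 3NF is violated.
Since {A, B} ⊂ {A, B, C} and {A, B}⁺ ⊇ {D} with {D} non-prime, there is a partial dependency; 2NF fails.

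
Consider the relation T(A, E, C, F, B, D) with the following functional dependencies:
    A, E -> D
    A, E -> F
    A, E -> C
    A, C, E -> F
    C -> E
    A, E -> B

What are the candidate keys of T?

{A, C}, {A, E}

Attributes never on any right-hand side: {A} — every candidate key must contain it.
{A, C}⁺ = {A, B, C, D, E, F}, which is every attribute, so {A, C} is a candidate key.
{A, E}⁺ = {A, B, C, D, E, F}, which is every attribute, so {A, E} is a candidate key.
Any other superkey properly contains one of these, so there are no further candidate keys.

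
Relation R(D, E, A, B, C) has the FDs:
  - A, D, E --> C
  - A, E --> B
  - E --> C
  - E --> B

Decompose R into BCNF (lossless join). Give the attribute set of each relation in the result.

{A, D, E}; {B, C, E}

Candidate key of the original relation: {A, D, E}.
Within {A, B, C, D, E}: {A, E}⁺ ∩ {A, B, C, D, E} = {A, B, C, E}, not the whole set, so A, E --> B, C violates BCNF; decompose into {A, B, C, E} and {A, D, E}.
Within {A, B, C, E}: {E}⁺ ∩ {A, B, C, E} = {B, C, E}, not the whole set, so E --> B, C violates BCNF; decompose into {B, C, E} and {A, E}.
{B, C, E} is in BCNF.
{A, E} is in BCNF.
{A, D, E} is in BCNF.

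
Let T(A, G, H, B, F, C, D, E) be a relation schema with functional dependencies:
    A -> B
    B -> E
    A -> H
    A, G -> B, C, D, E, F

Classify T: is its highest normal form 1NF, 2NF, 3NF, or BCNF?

1NF

Candidate key: {A, G}. Prime attributes: {A, G}.
A -> B breaks BCNF: {A}⁺ = {A, B, E, H}, so {A} is not a superkey.
Because {B} is non-prime and the left side of A -> B is not a superkey, the relation is not in 3NF.
The proper key subset {A} of {A, G} determines non-prime {B, E, H}, so the relation is not even in 2NF.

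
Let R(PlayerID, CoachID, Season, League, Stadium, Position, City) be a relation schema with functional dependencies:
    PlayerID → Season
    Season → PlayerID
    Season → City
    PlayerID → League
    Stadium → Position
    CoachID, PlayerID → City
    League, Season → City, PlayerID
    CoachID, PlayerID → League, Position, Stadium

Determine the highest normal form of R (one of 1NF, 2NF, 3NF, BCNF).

Candidate keys: {CoachID, PlayerID}, {CoachID, Season}. Prime attributes: {CoachID, PlayerID, Season}.
For PlayerID → Season we have {PlayerID}⁺ = {City, League, PlayerID, Season}; {PlayerID} is not a superkey, so BCNF fails.
Season → City determines the non-prime attribute {City} from a non-superkey — 3NF is violated.
Since {PlayerID} ⊂ {CoachID, PlayerID} and {PlayerID}⁺ ⊇ {City, League} with {City, League} non-prime, there is a partial dependency; 2NF fails.

1NF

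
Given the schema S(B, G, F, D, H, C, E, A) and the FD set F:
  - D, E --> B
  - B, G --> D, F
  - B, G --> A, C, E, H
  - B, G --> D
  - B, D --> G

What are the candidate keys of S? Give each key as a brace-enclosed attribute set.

Closure of {B, D} is {A, B, C, D, E, F, G, H}, the whole schema; {B, D} is a candidate key.
Closure of {B, G} is {A, B, C, D, E, F, G, H}, the whole schema; {B, G} is a candidate key.
Closure of {D, E} is {A, B, C, D, E, F, G, H}, the whole schema; {D, E} is a candidate key.
These are minimal and exhaustive — every other superkey contains one of them.

{B, D}, {B, G}, {D, E}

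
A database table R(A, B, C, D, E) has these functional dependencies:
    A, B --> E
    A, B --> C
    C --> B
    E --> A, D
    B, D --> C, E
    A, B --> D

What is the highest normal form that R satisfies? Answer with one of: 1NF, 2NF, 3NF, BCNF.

Candidate keys: {A, B}, {A, C}, {B, D}, {B, E}, {C, D}, {C, E}. Prime attributes: {A, B, C, D, E}.
C --> B: {C}⁺ = {B, C}, which is not all of the attributes, so the left side is not a superkey — BCNF is violated.
Since {B} ⊆ prime attributes and every other non-superkey FD also has a prime right side, the schema is in 3NF.

3NF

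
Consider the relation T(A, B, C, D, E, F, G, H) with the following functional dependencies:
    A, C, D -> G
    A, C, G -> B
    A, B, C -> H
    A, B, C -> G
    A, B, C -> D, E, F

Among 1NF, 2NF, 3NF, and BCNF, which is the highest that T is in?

BCNF

Candidate keys: {A, B, C}, {A, C, D}, {A, C, G}. Prime attributes: {A, B, C, D, G}.
The left-hand side of every FD is a superkey, so BCNF is satisfied.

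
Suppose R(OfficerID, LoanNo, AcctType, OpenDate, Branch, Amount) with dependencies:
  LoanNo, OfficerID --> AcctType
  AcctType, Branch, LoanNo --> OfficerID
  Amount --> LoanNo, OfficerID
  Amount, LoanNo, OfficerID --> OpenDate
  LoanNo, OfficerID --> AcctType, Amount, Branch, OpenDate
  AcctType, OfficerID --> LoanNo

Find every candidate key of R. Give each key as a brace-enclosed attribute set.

{Amount}⁺ = {AcctType, Amount, Branch, LoanNo, OfficerID, OpenDate}, which is every attribute, so {Amount} is a candidate key.
{AcctType, OfficerID}⁺ = {AcctType, Amount, Branch, LoanNo, OfficerID, OpenDate}, which is every attribute, so {AcctType, OfficerID} is a candidate key.
{LoanNo, OfficerID}⁺ = {AcctType, Amount, Branch, LoanNo, OfficerID, OpenDate}, which is every attribute, so {LoanNo, OfficerID} is a candidate key.
{AcctType, Branch, LoanNo}⁺ = {AcctType, Amount, Branch, LoanNo, OfficerID, OpenDate}, which is every attribute, so {AcctType, Branch, LoanNo} is a candidate key.
No proper subset of any of these is a key, and no other minimal superkey exists.

{AcctType, Branch, LoanNo}, {AcctType, OfficerID}, {Amount}, {LoanNo, OfficerID}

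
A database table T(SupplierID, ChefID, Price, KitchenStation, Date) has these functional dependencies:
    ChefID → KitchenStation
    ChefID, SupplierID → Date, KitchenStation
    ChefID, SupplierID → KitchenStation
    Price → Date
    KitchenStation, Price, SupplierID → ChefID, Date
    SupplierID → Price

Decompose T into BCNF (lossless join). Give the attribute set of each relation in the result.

{ChefID, KitchenStation}; {ChefID, SupplierID}; {Date, Price}; {Price, SupplierID}

Candidate keys of the original relation: {ChefID, SupplierID}, {KitchenStation, SupplierID}.
In {ChefID, Date, KitchenStation, Price, SupplierID}, {ChefID} is not a superkey ({ChefID}⁺ restricted to this set is {ChefID, KitchenStation}), so split on ChefID → KitchenStation into {ChefID, KitchenStation} and {ChefID, Date, Price, SupplierID}.
{ChefID, KitchenStation} has no BCNF violation.
In {ChefID, Date, Price, SupplierID}, {Price} is not a superkey ({Price}⁺ restricted to this set is {Date, Price}), so split on Price → Date into {Date, Price} and {ChefID, Price, SupplierID}.
{Date, Price} has no BCNF violation.
In {ChefID, Price, SupplierID}, {SupplierID} is not a superkey ({SupplierID}⁺ restricted to this set is {Price, SupplierID}), so split on SupplierID → Price into {Price, SupplierID} and {ChefID, SupplierID}.
{Price, SupplierID} has no BCNF violation.
{ChefID, SupplierID} has no BCNF violation.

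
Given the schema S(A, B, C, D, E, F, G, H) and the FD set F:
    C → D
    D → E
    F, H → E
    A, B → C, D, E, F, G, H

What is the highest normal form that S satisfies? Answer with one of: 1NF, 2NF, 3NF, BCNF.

Candidate key: {A, B}. Prime attributes: {A, B}.
C → D: {C}⁺ = {C, D, E}, which is not all of the attributes, so the left side is not a superkey — BCNF is violated.
C → D has non-prime {D} on the right and a non-superkey on the left, so 3NF fails.
No proper subset of a key has a non-prime attribute in its closure, so there is no partial dependency; 2NF holds.

2NF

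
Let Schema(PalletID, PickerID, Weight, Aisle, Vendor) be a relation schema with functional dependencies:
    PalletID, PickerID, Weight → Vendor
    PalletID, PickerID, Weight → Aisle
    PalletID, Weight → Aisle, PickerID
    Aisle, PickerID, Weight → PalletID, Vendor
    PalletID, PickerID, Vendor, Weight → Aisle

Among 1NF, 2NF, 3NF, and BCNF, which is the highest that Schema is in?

BCNF

Candidate keys: {Aisle, PickerID, Weight}, {PalletID, Weight}. Prime attributes: {Aisle, PalletID, PickerID, Weight}.
Every FD has a superkey on the left, so the relation is in BCNF.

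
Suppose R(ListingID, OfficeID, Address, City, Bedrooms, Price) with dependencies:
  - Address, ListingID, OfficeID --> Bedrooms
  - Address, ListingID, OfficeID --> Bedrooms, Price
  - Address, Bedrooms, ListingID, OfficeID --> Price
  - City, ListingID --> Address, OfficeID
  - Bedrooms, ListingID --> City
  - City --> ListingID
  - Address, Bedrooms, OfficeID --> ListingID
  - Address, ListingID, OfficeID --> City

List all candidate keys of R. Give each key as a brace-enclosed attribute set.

{City}⁺ = {Address, Bedrooms, City, ListingID, OfficeID, Price}, which is every attribute, so {City} is a candidate key.
{Bedrooms, ListingID}⁺ = {Address, Bedrooms, City, ListingID, OfficeID, Price}, which is every attribute, so {Bedrooms, ListingID} is a candidate key.
{Address, Bedrooms, OfficeID}⁺ = {Address, Bedrooms, City, ListingID, OfficeID, Price}, which is every attribute, so {Address, Bedrooms, OfficeID} is a candidate key.
{Address, ListingID, OfficeID}⁺ = {Address, Bedrooms, City, ListingID, OfficeID, Price}, which is every attribute, so {Address, ListingID, OfficeID} is a candidate key.
These are minimal and exhaustive — every other superkey contains one of them.

{Address, Bedrooms, OfficeID}, {Address, ListingID, OfficeID}, {Bedrooms, ListingID}, {City}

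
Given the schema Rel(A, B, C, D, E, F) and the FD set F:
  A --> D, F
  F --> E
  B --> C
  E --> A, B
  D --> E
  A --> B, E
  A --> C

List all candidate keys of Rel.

Closure of {A} is {A, B, C, D, E, F}, the whole schema; {A} is a candidate key.
Closure of {D} is {A, B, C, D, E, F}, the whole schema; {D} is a candidate key.
Closure of {E} is {A, B, C, D, E, F}, the whole schema; {E} is a candidate key.
Closure of {F} is {A, B, C, D, E, F}, the whole schema; {F} is a candidate key.
No proper subset of any of these is a key, and no other minimal superkey exists.

{A}, {D}, {E}, {F}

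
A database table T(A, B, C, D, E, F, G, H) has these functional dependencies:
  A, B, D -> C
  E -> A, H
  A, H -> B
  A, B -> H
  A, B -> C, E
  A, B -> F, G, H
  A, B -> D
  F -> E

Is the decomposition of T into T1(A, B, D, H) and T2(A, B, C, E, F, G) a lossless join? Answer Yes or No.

Common attributes: {A, B}; their closure is {A, B, C, D, E, F, G, H}.
Since T1 ⊆ {A, B, C, D, E, F, G, H}, the intersection is a superkey of T1; the decomposition is lossless.

Yes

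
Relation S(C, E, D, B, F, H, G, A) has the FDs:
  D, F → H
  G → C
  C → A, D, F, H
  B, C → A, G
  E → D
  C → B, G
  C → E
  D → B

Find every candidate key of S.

{C}, {G}

{C}⁺ = {A, B, C, D, E, F, G, H}, which is every attribute, so {C} is a candidate key.
{G}⁺ = {A, B, C, D, E, F, G, H}, which is every attribute, so {G} is a candidate key.
Any other superkey properly contains one of these, so there are no further candidate keys.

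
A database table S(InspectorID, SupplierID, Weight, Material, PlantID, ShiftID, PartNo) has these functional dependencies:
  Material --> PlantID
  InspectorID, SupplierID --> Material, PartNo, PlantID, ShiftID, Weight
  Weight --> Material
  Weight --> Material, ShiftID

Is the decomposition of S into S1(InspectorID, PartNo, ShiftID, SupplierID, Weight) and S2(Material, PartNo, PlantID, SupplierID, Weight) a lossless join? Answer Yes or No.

Yes

The shared attributes are {PartNo, SupplierID, Weight} and {PartNo, SupplierID, Weight}⁺ = {Material, PartNo, PlantID, ShiftID, SupplierID, Weight}.
Since S2 ⊆ {Material, PartNo, PlantID, ShiftID, SupplierID, Weight}, the intersection is a superkey of S2; the decomposition is lossless.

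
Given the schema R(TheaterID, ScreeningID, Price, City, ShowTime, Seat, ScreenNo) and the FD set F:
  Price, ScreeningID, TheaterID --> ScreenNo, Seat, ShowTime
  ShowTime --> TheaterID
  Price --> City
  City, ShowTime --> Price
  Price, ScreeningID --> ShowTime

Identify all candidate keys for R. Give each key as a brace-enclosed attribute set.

{City, ScreeningID, ShowTime}, {Price, ScreeningID}

No FD produces {ScreeningID}, so it must be in every candidate key.
{Price, ScreeningID}⁺ = {City, Price, ScreenNo, ScreeningID, Seat, ShowTime, TheaterID} — all of the relation — so {Price, ScreeningID} is a candidate key.
{City, ScreeningID, ShowTime}⁺ = {City, Price, ScreenNo, ScreeningID, Seat, ShowTime, TheaterID} — all of the relation — so {City, ScreeningID, ShowTime} is a candidate key.
These are minimal and exhaustive — every other superkey contains one of them.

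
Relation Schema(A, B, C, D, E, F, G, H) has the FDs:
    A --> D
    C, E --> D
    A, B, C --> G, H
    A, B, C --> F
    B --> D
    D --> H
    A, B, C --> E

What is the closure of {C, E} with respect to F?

{C, D, E, H}

Start with {C, E}.
C, E --> D applies; add {D} → now {C, D, E}.
D --> H applies; add {H} → now {C, D, E, H}.
No further FD applies.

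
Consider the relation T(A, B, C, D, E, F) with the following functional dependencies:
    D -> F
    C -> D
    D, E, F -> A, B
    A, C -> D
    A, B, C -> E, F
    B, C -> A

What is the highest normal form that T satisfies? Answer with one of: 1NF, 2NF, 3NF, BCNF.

1NF

Candidate keys: {B, C}, {C, E}. Prime attributes: {B, C, E}.
D -> F: {D}⁺ = {D, F}, which is not all of the attributes, so the left side is not a superkey — BCNF is violated.
D -> F determines the non-prime attribute {F} from a non-superkey — 3NF is violated.
Since {C} ⊂ {B, C} and {C}⁺ ⊇ {D, F} with {D, F} non-prime, there is a partial dependency; 2NF fails.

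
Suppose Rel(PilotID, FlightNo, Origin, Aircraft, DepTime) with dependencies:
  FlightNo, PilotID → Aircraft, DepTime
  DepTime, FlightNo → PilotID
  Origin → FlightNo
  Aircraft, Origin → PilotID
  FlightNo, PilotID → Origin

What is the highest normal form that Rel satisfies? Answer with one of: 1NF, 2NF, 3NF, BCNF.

3NF

Candidate keys: {Aircraft, Origin}, {DepTime, FlightNo}, {DepTime, Origin}, {FlightNo, PilotID}, {Origin, PilotID}. Prime attributes: {Aircraft, DepTime, FlightNo, Origin, PilotID}.
Origin → FlightNo breaks BCNF: {Origin}⁺ = {FlightNo, Origin}, so {Origin} is not a superkey.
But every attribute on its right side ({FlightNo}) is prime, and the same holds for every other non-superkey FD, so 3NF still holds.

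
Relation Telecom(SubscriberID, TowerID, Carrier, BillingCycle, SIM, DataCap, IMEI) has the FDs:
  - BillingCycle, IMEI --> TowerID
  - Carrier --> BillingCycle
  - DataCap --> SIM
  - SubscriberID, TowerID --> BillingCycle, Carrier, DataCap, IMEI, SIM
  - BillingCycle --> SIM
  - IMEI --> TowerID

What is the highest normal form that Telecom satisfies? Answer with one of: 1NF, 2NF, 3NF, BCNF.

2NF

Candidate keys: {IMEI, SubscriberID}, {SubscriberID, TowerID}. Prime attributes: {IMEI, SubscriberID, TowerID}.
BillingCycle, IMEI --> TowerID: {BillingCycle, IMEI}⁺ = {BillingCycle, IMEI, SIM, TowerID}, which is not all of the attributes, so the left side is not a superkey — BCNF is violated.
Carrier --> BillingCycle has non-prime {BillingCycle} on the right and a non-superkey on the left, so 3NF fails.
Checking every proper subset of each key, none determines a non-prime attribute — 2NF is satisfied.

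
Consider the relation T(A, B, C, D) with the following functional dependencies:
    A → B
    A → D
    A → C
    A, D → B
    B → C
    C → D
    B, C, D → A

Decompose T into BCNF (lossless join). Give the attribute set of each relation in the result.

{A, B, C}; {C, D}

Candidate keys of the original relation: {A}, {B}.
In {A, B, C, D}, {C} is not a superkey ({C}⁺ restricted to this set is {C, D}), so split on C → D into {C, D} and {A, B, C}.
{C, D} is in BCNF.
{A, B, C} is in BCNF.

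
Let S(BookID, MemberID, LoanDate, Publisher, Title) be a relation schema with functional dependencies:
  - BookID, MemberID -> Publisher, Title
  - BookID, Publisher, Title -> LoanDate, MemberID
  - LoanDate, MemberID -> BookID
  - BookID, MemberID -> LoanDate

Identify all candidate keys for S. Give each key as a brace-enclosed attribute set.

{BookID, MemberID}⁺ = {BookID, LoanDate, MemberID, Publisher, Title}, which is every attribute, so {BookID, MemberID} is a candidate key.
{LoanDate, MemberID}⁺ = {BookID, LoanDate, MemberID, Publisher, Title}, which is every attribute, so {LoanDate, MemberID} is a candidate key.
{BookID, Publisher, Title}⁺ = {BookID, LoanDate, MemberID, Publisher, Title}, which is every attribute, so {BookID, Publisher, Title} is a candidate key.
Any other superkey properly contains one of these, so there are no further candidate keys.

{BookID, MemberID}, {BookID, Publisher, Title}, {LoanDate, MemberID}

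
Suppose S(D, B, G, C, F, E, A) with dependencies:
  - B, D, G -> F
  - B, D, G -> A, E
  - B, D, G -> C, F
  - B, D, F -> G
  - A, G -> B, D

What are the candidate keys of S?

{A, G}, {B, D, F}, {B, D, G}

{A, G}⁺ = {A, B, C, D, E, F, G} — all of the relation — so {A, G} is a candidate key.
{B, D, F}⁺ = {A, B, C, D, E, F, G} — all of the relation — so {B, D, F} is a candidate key.
{B, D, G}⁺ = {A, B, C, D, E, F, G} — all of the relation — so {B, D, G} is a candidate key.
Any other superkey properly contains one of these, so there are no further candidate keys.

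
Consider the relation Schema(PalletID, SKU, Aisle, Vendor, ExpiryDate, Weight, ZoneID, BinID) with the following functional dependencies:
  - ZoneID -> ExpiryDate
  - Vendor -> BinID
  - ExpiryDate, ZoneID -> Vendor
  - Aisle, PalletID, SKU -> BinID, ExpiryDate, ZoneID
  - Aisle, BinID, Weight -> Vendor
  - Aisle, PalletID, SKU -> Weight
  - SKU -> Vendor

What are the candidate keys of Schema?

No FD produces {Aisle, PalletID, SKU}, so they must be in every candidate key.
{Aisle, PalletID, SKU}⁺ = {Aisle, BinID, ExpiryDate, PalletID, SKU, Vendor, Weight, ZoneID}, which is every attribute, so {Aisle, PalletID, SKU} is a candidate key.
No smaller or unrelated set reaches every attribute, so there are no other keys.

{Aisle, PalletID, SKU}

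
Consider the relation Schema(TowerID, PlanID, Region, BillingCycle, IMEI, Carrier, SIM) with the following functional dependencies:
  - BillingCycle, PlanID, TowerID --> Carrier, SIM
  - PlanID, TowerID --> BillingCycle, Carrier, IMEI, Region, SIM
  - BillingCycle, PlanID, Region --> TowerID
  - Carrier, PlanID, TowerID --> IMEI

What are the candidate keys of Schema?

{BillingCycle, PlanID, Region}, {PlanID, TowerID}

{PlanID} never appears on the right of any FD, so every key must include it.
{PlanID, TowerID} is a candidate key since {PlanID, TowerID}⁺ = {BillingCycle, Carrier, IMEI, PlanID, Region, SIM, TowerID} covers every attribute.
{BillingCycle, PlanID, Region} is a candidate key since {BillingCycle, PlanID, Region}⁺ = {BillingCycle, Carrier, IMEI, PlanID, Region, SIM, TowerID} covers every attribute.
No proper subset of any of these is a key, and no other minimal superkey exists.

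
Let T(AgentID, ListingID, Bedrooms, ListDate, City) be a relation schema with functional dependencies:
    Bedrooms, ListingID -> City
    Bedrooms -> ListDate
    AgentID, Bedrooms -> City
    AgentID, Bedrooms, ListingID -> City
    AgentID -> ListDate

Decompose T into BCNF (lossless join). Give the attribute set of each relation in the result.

Candidate key of the original relation: {AgentID, Bedrooms, ListingID}.
Within {AgentID, Bedrooms, City, ListDate, ListingID}: {Bedrooms, ListingID}⁺ ∩ {AgentID, Bedrooms, City, ListDate, ListingID} = {Bedrooms, City, ListDate, ListingID}, not the whole set, so Bedrooms, ListingID -> City, ListDate violates BCNF; decompose into {Bedrooms, City, ListDate, ListingID} and {AgentID, Bedrooms, ListingID}.
Within {Bedrooms, City, ListDate, ListingID}: {Bedrooms}⁺ ∩ {Bedrooms, City, ListDate, ListingID} = {Bedrooms, ListDate}, not the whole set, so Bedrooms -> ListDate violates BCNF; decompose into {Bedrooms, ListDate} and {Bedrooms, City, ListingID}.
{Bedrooms, ListDate} has no BCNF violation.
{Bedrooms, City, ListingID} has no BCNF violation.
{AgentID, Bedrooms, ListingID} has no BCNF violation.

{AgentID, Bedrooms, ListingID}; {Bedrooms, City, ListingID}; {Bedrooms, ListDate}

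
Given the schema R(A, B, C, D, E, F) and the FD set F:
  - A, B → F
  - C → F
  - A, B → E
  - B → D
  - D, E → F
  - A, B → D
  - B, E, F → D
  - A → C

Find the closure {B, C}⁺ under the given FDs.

{B, C, D, F}

Start with {B, C}.
C → F applies; add {F} → now {B, C, F}.
B → D applies; add {D} → now {B, C, D, F}.
No further FD applies.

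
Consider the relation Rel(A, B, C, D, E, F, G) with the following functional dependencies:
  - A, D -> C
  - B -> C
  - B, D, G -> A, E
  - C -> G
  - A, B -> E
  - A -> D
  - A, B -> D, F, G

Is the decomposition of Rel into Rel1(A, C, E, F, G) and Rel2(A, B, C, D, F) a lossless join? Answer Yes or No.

The shared attributes are {A, C, F} and {A, C, F}⁺ = {A, C, D, F, G}.
The closure covers neither Rel1 nor Rel2 entirely; the join is not lossless.

No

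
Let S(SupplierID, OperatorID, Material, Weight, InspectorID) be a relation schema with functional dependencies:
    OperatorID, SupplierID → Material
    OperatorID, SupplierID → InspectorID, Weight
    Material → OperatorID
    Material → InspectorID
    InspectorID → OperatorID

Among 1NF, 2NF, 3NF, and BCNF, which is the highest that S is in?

Candidate keys: {InspectorID, SupplierID}, {Material, SupplierID}, {OperatorID, SupplierID}. Prime attributes: {InspectorID, Material, OperatorID, SupplierID}.
For Material → OperatorID we have {Material}⁺ = {InspectorID, Material, OperatorID}; {Material} is not a superkey, so BCNF fails.
But every attribute on its right side ({OperatorID}) is prime, and the same holds for every other non-superkey FD, so 3NF still holds.

3NF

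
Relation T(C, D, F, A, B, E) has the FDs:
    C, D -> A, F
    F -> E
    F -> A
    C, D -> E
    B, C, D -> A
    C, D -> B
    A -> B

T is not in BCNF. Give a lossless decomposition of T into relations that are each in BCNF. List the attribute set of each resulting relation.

Candidate key of the original relation: {C, D}.
Within {A, B, C, D, E, F}: {F}⁺ ∩ {A, B, C, D, E, F} = {A, B, E, F}, not the whole set, so F -> A, B, E violates BCNF; decompose into {A, B, E, F} and {C, D, F}.
Within {A, B, E, F}: {A}⁺ ∩ {A, B, E, F} = {A, B}, not the whole set, so A -> B violates BCNF; decompose into {A, B} and {A, E, F}.
{A, B} is in BCNF.
{A, E, F} is in BCNF.
{C, D, F} is in BCNF.

{A, B}; {A, E, F}; {C, D, F}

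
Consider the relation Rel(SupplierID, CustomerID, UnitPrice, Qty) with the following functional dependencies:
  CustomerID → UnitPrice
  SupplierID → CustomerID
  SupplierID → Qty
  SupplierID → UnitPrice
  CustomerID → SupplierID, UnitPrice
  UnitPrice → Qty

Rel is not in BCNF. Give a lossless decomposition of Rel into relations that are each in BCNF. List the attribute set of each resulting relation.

Candidate keys of the original relation: {CustomerID}, {SupplierID}.
{CustomerID, Qty, SupplierID, UnitPrice}: {UnitPrice} determines {Qty, UnitPrice} here but is not a superkey — split on UnitPrice → Qty, giving {Qty, UnitPrice} and {CustomerID, SupplierID, UnitPrice}.
{Qty, UnitPrice} has no BCNF violation.
{CustomerID, SupplierID, UnitPrice} has no BCNF violation.

{CustomerID, SupplierID, UnitPrice}; {Qty, UnitPrice}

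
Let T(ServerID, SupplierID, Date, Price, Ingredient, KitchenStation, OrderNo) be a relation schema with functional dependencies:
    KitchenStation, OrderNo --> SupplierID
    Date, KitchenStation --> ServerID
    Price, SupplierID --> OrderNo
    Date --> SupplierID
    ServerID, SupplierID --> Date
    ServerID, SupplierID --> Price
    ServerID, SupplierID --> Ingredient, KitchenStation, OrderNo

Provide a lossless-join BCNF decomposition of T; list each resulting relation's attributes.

{Date, Ingredient, KitchenStation, Price, ServerID}; {Date, OrderNo, Price}; {KitchenStation, OrderNo, SupplierID}

Candidate keys of the original relation: {Date, KitchenStation}, {Date, ServerID}, {KitchenStation, OrderNo, ServerID}, {ServerID, SupplierID}.
In {Date, Ingredient, KitchenStation, OrderNo, Price, ServerID, SupplierID}, {KitchenStation, OrderNo} is not a superkey ({KitchenStation, OrderNo}⁺ restricted to this set is {KitchenStation, OrderNo, SupplierID}), so split on KitchenStation, OrderNo --> SupplierID into {KitchenStation, OrderNo, SupplierID} and {Date, Ingredient, KitchenStation, OrderNo, Price, ServerID}.
{KitchenStation, OrderNo, SupplierID} has no BCNF violation.
In {Date, Ingredient, KitchenStation, OrderNo, Price, ServerID}, {Date, Price} is not a superkey ({Date, Price}⁺ restricted to this set is {Date, OrderNo, Price}), so split on Date, Price --> OrderNo into {Date, OrderNo, Price} and {Date, Ingredient, KitchenStation, Price, ServerID}.
{Date, OrderNo, Price} has no BCNF violation.
{Date, Ingredient, KitchenStation, Price, ServerID} has no BCNF violation.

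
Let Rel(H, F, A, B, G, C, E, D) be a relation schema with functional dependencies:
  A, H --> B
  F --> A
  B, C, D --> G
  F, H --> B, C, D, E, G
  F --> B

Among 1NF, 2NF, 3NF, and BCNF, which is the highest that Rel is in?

1NF

Candidate key: {F, H}. Prime attributes: {F, H}.
A, H --> B: {A, H}⁺ = {A, B, H}, which is not all of the attributes, so the left side is not a superkey — BCNF is violated.
A, H --> B determines the non-prime attribute {B} from a non-superkey — 3NF is violated.
The proper key subset {F} of {F, H} determines non-prime {A, B}, so the relation is not even in 2NF.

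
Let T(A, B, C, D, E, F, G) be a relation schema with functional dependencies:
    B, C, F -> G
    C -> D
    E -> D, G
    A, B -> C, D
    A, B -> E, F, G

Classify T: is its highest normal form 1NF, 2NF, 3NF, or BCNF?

Candidate key: {A, B}. Prime attributes: {A, B}.
For B, C, F -> G we have {B, C, F}⁺ = {B, C, D, F, G}; {B, C, F} is not a superkey, so BCNF fails.
Because {G} is non-prime and the left side of B, C, F -> G is not a superkey, the relation is not in 3NF.
No proper subset of a key has a non-prime attribute in its closure, so there is no partial dependency; 2NF holds.

2NF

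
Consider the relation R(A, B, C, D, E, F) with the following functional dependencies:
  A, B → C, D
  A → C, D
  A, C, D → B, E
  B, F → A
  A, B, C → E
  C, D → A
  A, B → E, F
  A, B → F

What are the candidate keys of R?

{A}, {B, F}, {C, D}

Closure of {A} is {A, B, C, D, E, F}, the whole schema; {A} is a candidate key.
Closure of {B, F} is {A, B, C, D, E, F}, the whole schema; {B, F} is a candidate key.
Closure of {C, D} is {A, B, C, D, E, F}, the whole schema; {C, D} is a candidate key.
Any other superkey properly contains one of these, so there are no further candidate keys.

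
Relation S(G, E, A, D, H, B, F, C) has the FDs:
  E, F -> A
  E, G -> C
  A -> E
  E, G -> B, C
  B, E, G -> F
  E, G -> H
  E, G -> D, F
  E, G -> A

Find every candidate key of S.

{A, G}, {E, G}

Attributes never on any right-hand side: {G} — every candidate key must contain it.
Closure of {A, G} is {A, B, C, D, E, F, G, H}, the whole schema; {A, G} is a candidate key.
Closure of {E, G} is {A, B, C, D, E, F, G, H}, the whole schema; {E, G} is a candidate key.
Any other superkey properly contains one of these, so there are no further candidate keys.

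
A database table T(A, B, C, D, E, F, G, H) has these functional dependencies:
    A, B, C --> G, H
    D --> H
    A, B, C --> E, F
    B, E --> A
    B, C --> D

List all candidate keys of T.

No FD produces {B, C}, so they must be in every candidate key.
{A, B, C} is a candidate key since {A, B, C}⁺ = {A, B, C, D, E, F, G, H} covers every attribute.
{B, C, E} is a candidate key since {B, C, E}⁺ = {A, B, C, D, E, F, G, H} covers every attribute.
These are minimal and exhaustive — every other superkey contains one of them.

{A, B, C}, {B, C, E}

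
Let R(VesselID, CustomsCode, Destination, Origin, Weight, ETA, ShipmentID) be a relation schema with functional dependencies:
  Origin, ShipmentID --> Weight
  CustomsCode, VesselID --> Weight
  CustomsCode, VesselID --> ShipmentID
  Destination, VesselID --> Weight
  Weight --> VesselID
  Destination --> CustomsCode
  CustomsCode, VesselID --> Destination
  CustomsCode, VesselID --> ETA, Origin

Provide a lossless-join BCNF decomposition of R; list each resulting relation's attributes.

Candidate keys of the original relation: {CustomsCode, Origin, ShipmentID}, {CustomsCode, VesselID}, {CustomsCode, Weight}, {Destination, Origin, ShipmentID}, {Destination, VesselID}, {Destination, Weight}.
{CustomsCode, Destination, ETA, Origin, ShipmentID, VesselID, Weight}: {Origin, ShipmentID} determines {Origin, ShipmentID, VesselID, Weight} here but is not a superkey — split on Origin, ShipmentID --> VesselID, Weight, giving {Origin, ShipmentID, VesselID, Weight} and {CustomsCode, Destination, ETA, Origin, ShipmentID}.
{Origin, ShipmentID, VesselID, Weight}: {Weight} determines {VesselID, Weight} here but is not a superkey — split on Weight --> VesselID, giving {VesselID, Weight} and {Origin, ShipmentID, Weight}.
{VesselID, Weight} has no BCNF violation.
{Origin, ShipmentID, Weight} has no BCNF violation.
{CustomsCode, Destination, ETA, Origin, ShipmentID}: {Destination} determines {CustomsCode, Destination} here but is not a superkey — split on Destination --> CustomsCode, giving {CustomsCode, Destination} and {Destination, ETA, Origin, ShipmentID}.
{CustomsCode, Destination} has no BCNF violation.
{Destination, ETA, Origin, ShipmentID} has no BCNF violation.

{CustomsCode, Destination}; {Destination, ETA, Origin, ShipmentID}; {Origin, ShipmentID, Weight}; {VesselID, Weight}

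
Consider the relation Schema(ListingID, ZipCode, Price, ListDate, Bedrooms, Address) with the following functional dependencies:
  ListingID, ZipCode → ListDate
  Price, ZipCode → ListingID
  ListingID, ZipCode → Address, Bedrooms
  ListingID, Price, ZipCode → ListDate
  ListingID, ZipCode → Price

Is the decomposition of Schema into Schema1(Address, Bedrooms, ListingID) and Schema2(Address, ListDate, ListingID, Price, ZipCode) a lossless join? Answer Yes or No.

Common attributes: {Address, ListingID}; their closure is {Address, ListingID}.
The closure covers neither Schema1 nor Schema2 entirely; the join is not lossless.

No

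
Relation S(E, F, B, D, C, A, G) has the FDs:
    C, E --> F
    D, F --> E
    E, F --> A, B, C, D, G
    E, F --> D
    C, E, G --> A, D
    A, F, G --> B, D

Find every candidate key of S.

{A, F, G}, {C, E}, {D, F}, {E, F}

{C, E}⁺ = {A, B, C, D, E, F, G}, which is every attribute, so {C, E} is a candidate key.
{D, F}⁺ = {A, B, C, D, E, F, G}, which is every attribute, so {D, F} is a candidate key.
{E, F}⁺ = {A, B, C, D, E, F, G}, which is every attribute, so {E, F} is a candidate key.
{A, F, G}⁺ = {A, B, C, D, E, F, G}, which is every attribute, so {A, F, G} is a candidate key.
Any other superkey properly contains one of these, so there are no further candidate keys.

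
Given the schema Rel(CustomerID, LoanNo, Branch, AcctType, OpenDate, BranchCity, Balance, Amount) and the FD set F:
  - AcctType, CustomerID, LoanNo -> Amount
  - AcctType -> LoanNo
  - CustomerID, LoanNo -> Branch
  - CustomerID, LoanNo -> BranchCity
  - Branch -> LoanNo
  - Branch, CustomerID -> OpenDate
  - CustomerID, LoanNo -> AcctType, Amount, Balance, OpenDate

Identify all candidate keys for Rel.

{CustomerID} never appears on the right of any FD, so every key must include it.
Closure of {AcctType, CustomerID} is {AcctType, Amount, Balance, Branch, BranchCity, CustomerID, LoanNo, OpenDate}, the whole schema; {AcctType, CustomerID} is a candidate key.
Closure of {Branch, CustomerID} is {AcctType, Amount, Balance, Branch, BranchCity, CustomerID, LoanNo, OpenDate}, the whole schema; {Branch, CustomerID} is a candidate key.
Closure of {CustomerID, LoanNo} is {AcctType, Amount, Balance, Branch, BranchCity, CustomerID, LoanNo, OpenDate}, the whole schema; {CustomerID, LoanNo} is a candidate key.
These are minimal and exhaustive — every other superkey contains one of them.

{AcctType, CustomerID}, {Branch, CustomerID}, {CustomerID, LoanNo}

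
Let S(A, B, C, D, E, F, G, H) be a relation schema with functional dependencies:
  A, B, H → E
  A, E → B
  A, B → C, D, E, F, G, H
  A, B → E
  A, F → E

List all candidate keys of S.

{A, B}, {A, E}, {A, F}

No FD produces {A}, so it must be in every candidate key.
Closure of {A, B} is {A, B, C, D, E, F, G, H}, the whole schema; {A, B} is a candidate key.
Closure of {A, E} is {A, B, C, D, E, F, G, H}, the whole schema; {A, E} is a candidate key.
Closure of {A, F} is {A, B, C, D, E, F, G, H}, the whole schema; {A, F} is a candidate key.
Any other superkey properly contains one of these, so there are no further candidate keys.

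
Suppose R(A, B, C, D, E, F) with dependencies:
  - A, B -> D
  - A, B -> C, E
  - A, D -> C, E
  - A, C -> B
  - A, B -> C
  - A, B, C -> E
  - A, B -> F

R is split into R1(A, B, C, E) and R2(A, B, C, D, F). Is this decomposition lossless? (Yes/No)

R1 ∩ R2 = {A, B, C}; its closure under F is {A, B, C, D, E, F}.
Since R1 ⊆ {A, B, C, D, E, F}, the intersection is a superkey of R1; the decomposition is lossless.

Yes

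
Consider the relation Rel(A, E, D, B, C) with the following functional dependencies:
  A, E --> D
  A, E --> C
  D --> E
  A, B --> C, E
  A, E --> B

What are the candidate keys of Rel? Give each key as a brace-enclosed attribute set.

{A} never appears on the right of any FD, so every key must include it.
{A, B}⁺ = {A, B, C, D, E} — all of the relation — so {A, B} is a candidate key.
{A, D}⁺ = {A, B, C, D, E} — all of the relation — so {A, D} is a candidate key.
{A, E}⁺ = {A, B, C, D, E} — all of the relation — so {A, E} is a candidate key.
No proper subset of any of these is a key, and no other minimal superkey exists.

{A, B}, {A, D}, {A, E}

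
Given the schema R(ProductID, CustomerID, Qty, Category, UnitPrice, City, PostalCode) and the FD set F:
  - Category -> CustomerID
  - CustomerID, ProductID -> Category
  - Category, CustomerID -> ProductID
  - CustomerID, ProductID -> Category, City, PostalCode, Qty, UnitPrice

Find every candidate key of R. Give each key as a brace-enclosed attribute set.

{Category}, {CustomerID, ProductID}

{Category} is a candidate key since {Category}⁺ = {Category, City, CustomerID, PostalCode, ProductID, Qty, UnitPrice} covers every attribute.
{CustomerID, ProductID} is a candidate key since {CustomerID, ProductID}⁺ = {Category, City, CustomerID, PostalCode, ProductID, Qty, UnitPrice} covers every attribute.
Any other superkey properly contains one of these, so there are no further candidate keys.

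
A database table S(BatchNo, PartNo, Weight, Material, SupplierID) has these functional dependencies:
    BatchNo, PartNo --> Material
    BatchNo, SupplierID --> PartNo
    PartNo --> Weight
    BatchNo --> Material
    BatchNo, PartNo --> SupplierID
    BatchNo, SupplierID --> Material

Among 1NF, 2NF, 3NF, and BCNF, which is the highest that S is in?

1NF

Candidate keys: {BatchNo, PartNo}, {BatchNo, SupplierID}. Prime attributes: {BatchNo, PartNo, SupplierID}.
PartNo --> Weight: {PartNo}⁺ = {PartNo, Weight}, which is not all of the attributes, so the left side is not a superkey — BCNF is violated.
PartNo --> Weight determines the non-prime attribute {Weight} from a non-superkey — 3NF is violated.
Since {BatchNo} ⊂ {BatchNo, PartNo} and {BatchNo}⁺ ⊇ {Material} with {Material} non-prime, there is a partial dependency; 2NF fails.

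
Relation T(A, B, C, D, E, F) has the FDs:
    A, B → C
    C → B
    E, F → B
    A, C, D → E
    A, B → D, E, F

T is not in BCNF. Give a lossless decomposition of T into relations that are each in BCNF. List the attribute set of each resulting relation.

Candidate keys of the original relation: {A, B}, {A, C}, {A, E, F}.
Within {A, B, C, D, E, F}: {C}⁺ ∩ {A, B, C, D, E, F} = {B, C}, not the whole set, so C → B violates BCNF; decompose into {B, C} and {A, C, D, E, F}.
{B, C} has no BCNF violation.
{A, C, D, E, F} has no BCNF violation.

{A, C, D, E, F}; {B, C}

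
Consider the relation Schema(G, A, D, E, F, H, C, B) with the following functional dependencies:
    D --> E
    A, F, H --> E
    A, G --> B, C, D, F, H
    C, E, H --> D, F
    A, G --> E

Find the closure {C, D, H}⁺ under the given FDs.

Start with {C, D, H}.
D --> E applies; add {E} → now {C, D, E, H}.
C, E, H --> D, F applies; add {F} → now {C, D, E, F, H}.
No further FD applies.

{C, D, E, F, H}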